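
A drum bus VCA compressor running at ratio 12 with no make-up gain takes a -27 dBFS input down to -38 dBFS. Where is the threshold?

-39 dBFS

Gain reduction = -27 − (-38) = 11 dB; output overshoot = GR / (R − 1) = 11 / 11 = 1 dB.
Threshold = output − output overshoot = -38 − 1 = -39 dBFS.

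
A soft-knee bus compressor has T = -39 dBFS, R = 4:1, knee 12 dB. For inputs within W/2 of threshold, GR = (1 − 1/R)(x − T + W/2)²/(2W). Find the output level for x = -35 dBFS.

x − T + W/2 = -35 − (-39) + 6 = 10.
GR = (1 − 1/4) × 10² / 24 = 0.75 × 100 / 24 = 3.125 dB.
Output = -35 − 3.125 = -38.125 dBFS.

-38.125 dBFS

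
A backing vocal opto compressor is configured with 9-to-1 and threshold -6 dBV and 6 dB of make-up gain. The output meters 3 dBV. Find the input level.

Stripping the +6 dB make-up gives -3 dBV at the gain stage.
Post-compression overshoot = -3 − (-6) = 3 dB.
Before 9:1 compression the overshoot was 3 × 9 = 27 dB, so input = -6 + 27 = 21 dBV.

21 dBV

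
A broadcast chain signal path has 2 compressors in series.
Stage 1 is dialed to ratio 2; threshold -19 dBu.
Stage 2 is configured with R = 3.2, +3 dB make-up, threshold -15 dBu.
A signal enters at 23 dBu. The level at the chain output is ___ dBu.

-6.6875 dBu

Stage 1: 42 dB above -19 dBu, reduced 2:1 to 21 dB above → 2 dBu.
Stage 2: overshoot 17 dB → 17/3.2 = 5.3125 dB → -9.6875 dBu; +3 dB make-up → -6.6875 dBu.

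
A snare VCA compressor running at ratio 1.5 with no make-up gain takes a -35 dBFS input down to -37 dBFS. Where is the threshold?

-41 dBFS

Gain reduction = -35 − (-37) = 2 dB; output overshoot = GR / (R − 1) = 2 / 0.5 = 4 dB.
Threshold = output − output overshoot = -37 − 4 = -41 dBFS.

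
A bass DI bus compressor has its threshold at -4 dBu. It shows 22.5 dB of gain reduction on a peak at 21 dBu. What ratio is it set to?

Input overshoot = 21 − (-4) = 25 dB.
Output overshoot = 25 − 22.5 = 2.5 dB.
Ratio = input overshoot / output overshoot = 25 / 2.5 = 10.

10:1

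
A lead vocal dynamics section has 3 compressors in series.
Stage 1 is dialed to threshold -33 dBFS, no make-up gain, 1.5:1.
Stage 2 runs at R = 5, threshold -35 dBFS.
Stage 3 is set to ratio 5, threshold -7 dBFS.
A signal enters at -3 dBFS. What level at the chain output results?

Stage 1: -3 dBFS is 30 dB over -33 dBFS; at 1.5:1 that becomes 20 dB over, giving -13 dBFS.
Stage 2: -13 dBFS is 22 dB over -35 dBFS; at 5:1 that becomes 4.4 dB over, giving -30.6 dBFS.
Stage 3: below threshold (-30.6 ≤ -7); passes unchanged; output -30.6 dBFS.

-30.6 dBFS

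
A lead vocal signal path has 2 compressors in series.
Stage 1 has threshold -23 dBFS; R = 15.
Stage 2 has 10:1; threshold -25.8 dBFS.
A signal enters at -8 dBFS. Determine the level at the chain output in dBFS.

-25.42 dBFS

Stage 1: overshoot 15 dB → 15/15 = 1 dB → -22 dBFS.
Stage 2: -22 dBFS is 3.8 dB over -25.8 dBFS; at 10:1 that becomes 0.38 dB over, giving -25.42 dBFS.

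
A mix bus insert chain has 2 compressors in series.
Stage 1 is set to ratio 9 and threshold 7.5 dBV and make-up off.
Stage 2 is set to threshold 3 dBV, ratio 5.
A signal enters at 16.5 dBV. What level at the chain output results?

4.1 dBV

Stage 1: overshoot 9 dB → 9/9 = 1 dB → 8.5 dBV.
Stage 2: 8.5 dBV is 5.5 dB over 3 dBV; at 5:1 that becomes 1.1 dB over, giving 4.1 dBV.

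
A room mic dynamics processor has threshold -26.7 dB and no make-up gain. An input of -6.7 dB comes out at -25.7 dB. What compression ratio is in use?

20:1

Input overshoot = -6.7 − (-26.7) = 20 dB; output overshoot = -25.7 − (-26.7) = 1 dB.
Ratio = 20 / 1 = 20.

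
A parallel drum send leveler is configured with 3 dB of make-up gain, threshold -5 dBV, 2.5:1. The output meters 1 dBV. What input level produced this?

Remove make-up: 1 − 3 = -2 dBV.
That's 3 dB above the -5 dBV threshold.
Undo the ratio: input overshoot = 3 × 2.5 = 7.5 dB, giving input = 2.5 dBV.

2.5 dBV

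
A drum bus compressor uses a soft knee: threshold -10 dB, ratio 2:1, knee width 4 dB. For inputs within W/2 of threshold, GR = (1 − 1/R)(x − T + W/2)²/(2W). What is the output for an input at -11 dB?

-11.0625 dB

x − T + W/2 = -11 − (-10) + 2 = 1.
GR = (1 − 1/2) × 1² / 8 = 0.5 × 1 / 8 = 0.0625 dB.
Output = -11 − 0.0625 = -11.0625 dB.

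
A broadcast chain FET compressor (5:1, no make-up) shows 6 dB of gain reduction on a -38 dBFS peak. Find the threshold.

Let T be the threshold. Output overshoot = (input overshoot)/R, so -44 − T = (-38 − T)/5.
5·(-44 − T) = -38 − T → 4·T = -220 − (-38) = -182.
T = -182/4 = -45.5 dBFS.

-45.5 dBFS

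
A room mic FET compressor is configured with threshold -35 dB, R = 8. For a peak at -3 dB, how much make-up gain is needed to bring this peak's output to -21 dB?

The peak compresses to -35 + 32/8 = -31 dB.
To reach -21 dB requires -21 − (-31) = 10 dB of make-up.

10 dB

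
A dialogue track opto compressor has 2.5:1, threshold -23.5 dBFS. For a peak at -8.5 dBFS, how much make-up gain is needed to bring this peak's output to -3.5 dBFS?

14 dB

Without make-up, output = threshold + overshoot/2.5 = -23.5 + 6 = -17.5 dBFS.
Gap to target: 14 dB.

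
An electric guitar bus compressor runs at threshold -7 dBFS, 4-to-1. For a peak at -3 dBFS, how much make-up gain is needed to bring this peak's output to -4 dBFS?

2 dB

Without make-up, output = threshold + overshoot/4 = -7 + 1 = -6 dBFS.
Gap to target: 2 dB.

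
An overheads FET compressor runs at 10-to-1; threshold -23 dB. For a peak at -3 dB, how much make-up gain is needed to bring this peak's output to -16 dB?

5 dB

The peak compresses to -23 + 20/10 = -21 dB.
To reach -16 dB requires -16 − (-21) = 5 dB of make-up.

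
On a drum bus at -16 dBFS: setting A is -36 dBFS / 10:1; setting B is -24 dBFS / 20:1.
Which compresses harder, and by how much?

A: overshoot 20 dB → output overshoot 2 dB → GR 18 dB.
B: overshoot 8 dB → output overshoot 0.4 dB → GR 7.6 dB.
A reduces 10.4 dB more.

A, by 10.4 dB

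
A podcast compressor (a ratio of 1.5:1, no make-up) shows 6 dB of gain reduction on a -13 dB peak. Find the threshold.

-31 dB

Input is 18 dB above T (since output overshoot × R = input overshoot: (-19 − T)·1.5 = -13 − T gives T = -31 dB).
Check: -31 + (-13 − (-31))/1.5 = -31 + 12 = -19 dB. ✓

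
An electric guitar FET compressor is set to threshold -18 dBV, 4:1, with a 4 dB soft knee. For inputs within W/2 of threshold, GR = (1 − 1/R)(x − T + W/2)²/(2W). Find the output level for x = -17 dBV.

-17.84375 dBV

x − T + W/2 = -17 − (-18) + 2 = 3.
GR = (1 − 1/4) × 3² / 8 = 0.75 × 9 / 8 = 0.84375 dB.
Output = -17 − 0.84375 = -17.84375 dBV.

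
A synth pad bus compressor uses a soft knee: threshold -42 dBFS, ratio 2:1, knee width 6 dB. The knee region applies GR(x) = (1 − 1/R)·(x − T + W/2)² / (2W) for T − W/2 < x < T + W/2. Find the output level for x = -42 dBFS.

x − T + W/2 = -42 − (-42) + 3 = 3.
GR = (1 − 1/2) × 3² / 12 = 0.5 × 9 / 12 = 0.375 dB.
Output = -42 − 0.375 = -42.375 dBFS.

-42.375 dBFS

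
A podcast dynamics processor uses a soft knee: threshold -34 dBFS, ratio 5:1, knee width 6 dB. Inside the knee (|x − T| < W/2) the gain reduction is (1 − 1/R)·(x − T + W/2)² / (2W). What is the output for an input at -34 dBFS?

-34.6 dBFS

x − T + W/2 = -34 − (-34) + 3 = 3.
GR = (1 − 1/5) × 3² / 12 = 0.8 × 9 / 12 = 0.6 dB.
Output = -34 − 0.6 = -34.6 dBFS.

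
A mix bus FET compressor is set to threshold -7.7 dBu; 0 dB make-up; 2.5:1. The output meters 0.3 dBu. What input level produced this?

12.3 dBu

The compressed level sits 0.3 − (-7.7) = 8 dB over threshold.
Undo the ratio: input overshoot = 8 × 2.5 = 20 dB, giving input = 12.3 dBu.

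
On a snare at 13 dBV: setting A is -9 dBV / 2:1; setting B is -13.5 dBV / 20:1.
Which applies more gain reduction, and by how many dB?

A: GR = 22 − 22/2 = 11 dB.
B: GR = 26.5 − 26.5/20 = 25.175 dB.
B reduces 14.175 dB more.

B, by 14.175 dB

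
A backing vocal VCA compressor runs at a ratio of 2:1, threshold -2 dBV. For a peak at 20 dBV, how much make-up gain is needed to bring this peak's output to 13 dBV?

Overshoot 22 dB → 22/2 = 11 dB after compression, so the compressed level is -2 + 11 = 9 dBV.
Make-up = target − compressed = 13 − 9 = 4 dB.

4 dB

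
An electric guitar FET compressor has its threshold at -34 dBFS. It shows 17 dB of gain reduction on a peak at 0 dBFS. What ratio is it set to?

2:1

Input overshoot = 0 − (-34) = 34 dB.
Output overshoot = 34 − 17 = 17 dB.
Ratio = input overshoot / output overshoot = 34 / 17 = 2.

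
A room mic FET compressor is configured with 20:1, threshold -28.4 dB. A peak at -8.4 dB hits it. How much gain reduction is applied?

19 dB

-8.4 dB exceeds the threshold by 20 dB.
At 20:1, output sits 20/20 = 1 dB above threshold.
GR = overshoot in − overshoot out = 20 − 1 = 19 dB.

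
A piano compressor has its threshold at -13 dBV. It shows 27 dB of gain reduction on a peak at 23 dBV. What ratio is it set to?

4:1

Input overshoot = 23 − (-13) = 36 dB.
Output overshoot = 36 − 27 = 9 dB.
Ratio = input overshoot / output overshoot = 36 / 9 = 4.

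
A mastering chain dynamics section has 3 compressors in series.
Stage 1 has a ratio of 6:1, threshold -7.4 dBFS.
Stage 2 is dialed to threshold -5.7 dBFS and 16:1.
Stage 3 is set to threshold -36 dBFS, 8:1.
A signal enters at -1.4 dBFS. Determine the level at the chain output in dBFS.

-32.3 dBFS

Stage 1: overshoot 6 dB → 6/6 = 1 dB → -6.4 dBFS.
Stage 2: -6.4 dBFS is at or below the -5.7 dBFS threshold — no compression; output -6.4 dBFS.
Stage 3: -6.4 dBFS is 29.6 dB over -36 dBFS; at 8:1 that becomes 3.7 dB over, giving -32.3 dBFS.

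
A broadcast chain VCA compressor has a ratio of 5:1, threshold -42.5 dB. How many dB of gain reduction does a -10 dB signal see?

26 dB

Overshoot = -10 − (-42.5) = 32.5 dB.
At 5:1, output sits 32.5/5 = 6.5 dB above threshold.
GR = overshoot in − overshoot out = 32.5 − 6.5 = 26 dB.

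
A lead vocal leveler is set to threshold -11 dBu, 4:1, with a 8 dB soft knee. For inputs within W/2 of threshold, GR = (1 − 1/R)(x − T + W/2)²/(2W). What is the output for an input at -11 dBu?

x − T + W/2 = -11 − (-11) + 4 = 4.
GR = (1 − 1/4) × 4² / 16 = 0.75 × 16 / 16 = 0.75 dB.
Output = -11 − 0.75 = -11.75 dBu.

-11.75 dBu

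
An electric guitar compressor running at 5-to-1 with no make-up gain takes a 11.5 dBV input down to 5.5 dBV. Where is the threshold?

4 dBV

Let T be the threshold. Output overshoot = (input overshoot)/R, so 5.5 − T = (11.5 − T)/5.
5·(5.5 − T) = 11.5 − T → 4·T = 27.5 − 11.5 = 16.
T = 16/4 = 4 dBV.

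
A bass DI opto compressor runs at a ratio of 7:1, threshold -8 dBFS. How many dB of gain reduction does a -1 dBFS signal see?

6 dB

The signal is 7 dB above threshold.
A 7:1 ratio leaves 1 dB of that excess.
GR = overshoot in − overshoot out = 7 − 1 = 6 dB.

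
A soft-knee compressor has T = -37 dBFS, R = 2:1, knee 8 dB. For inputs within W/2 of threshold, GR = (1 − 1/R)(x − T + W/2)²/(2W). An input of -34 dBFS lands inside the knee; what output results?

x − T + W/2 = -34 − (-37) + 4 = 7.
GR = (1 − 1/2) × 7² / 16 = 0.5 × 49 / 16 = 1.53125 dB.
Output = -34 − 1.53125 = -35.53125 dBFS.

-35.53125 dBFS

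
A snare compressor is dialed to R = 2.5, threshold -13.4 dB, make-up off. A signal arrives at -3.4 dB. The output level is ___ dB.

-9.4 dB

-3.4 dB sits 10 dB over threshold.
The 10 dB excess becomes 4 dB after 2.5:1 reduction.
Output = -13.4 + 4 = -9.4 dB.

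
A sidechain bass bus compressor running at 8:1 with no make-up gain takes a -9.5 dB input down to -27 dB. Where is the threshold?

-29.5 dB

Gain reduction = -9.5 − (-27) = 17.5 dB; output overshoot = GR / (R − 1) = 17.5 / 7 = 2.5 dB.
Threshold = output − output overshoot = -27 − 2.5 = -29.5 dB.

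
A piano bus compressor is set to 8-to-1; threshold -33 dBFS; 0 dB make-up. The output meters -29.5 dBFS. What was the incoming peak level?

-5 dBFS

That's 3.5 dB above the -33 dBFS threshold.
Input overshoot = R × output overshoot = 28 dB → input = -33 + 28 = -5 dBFS.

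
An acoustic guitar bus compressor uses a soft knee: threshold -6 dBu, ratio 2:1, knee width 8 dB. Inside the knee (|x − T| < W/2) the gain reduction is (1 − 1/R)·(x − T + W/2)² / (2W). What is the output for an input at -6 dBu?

x − T + W/2 = -6 − (-6) + 4 = 4.
GR = (1 − 1/2) × 4² / 16 = 0.5 × 16 / 16 = 0.5 dB.
Output = -6 − 0.5 = -6.5 dBu.

-6.5 dBu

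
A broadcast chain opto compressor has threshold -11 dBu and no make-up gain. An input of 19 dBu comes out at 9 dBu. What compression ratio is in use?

Input overshoot = 19 − (-11) = 30 dB; output overshoot = 9 − (-11) = 20 dB.
Ratio = 30 / 20 = 1.5.

1.5:1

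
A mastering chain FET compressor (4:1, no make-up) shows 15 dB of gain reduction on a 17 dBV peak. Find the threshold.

Input is 20 dB above T (since output overshoot × R = input overshoot: (2 − T)·4 = 17 − T gives T = -3 dBV).
Check: -3 + (17 − (-3))/4 = -3 + 5 = 2 dBV. ✓

-3 dBV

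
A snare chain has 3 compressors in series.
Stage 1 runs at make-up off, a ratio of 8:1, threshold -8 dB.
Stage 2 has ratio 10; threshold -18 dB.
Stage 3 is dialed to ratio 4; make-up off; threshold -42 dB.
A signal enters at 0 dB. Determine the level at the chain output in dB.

Stage 1: overshoot 8 dB → 8/8 = 1 dB → -7 dB.
Stage 2: 11 dB above -18 dB, reduced 10:1 to 1.1 dB above → -16.9 dB.
Stage 3: overshoot 25.1 dB → 25.1/4 = 6.275 dB → -35.725 dB.

-35.725 dB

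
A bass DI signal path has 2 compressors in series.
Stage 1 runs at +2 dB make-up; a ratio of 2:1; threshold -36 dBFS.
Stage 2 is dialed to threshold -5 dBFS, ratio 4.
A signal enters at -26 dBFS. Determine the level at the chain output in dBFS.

Stage 1: -26 dBFS is 10 dB over -36 dBFS; at 2:1 that becomes 5 dB over, giving -31 dBFS; +2 dB make-up → -29 dBFS.
Stage 2: below threshold (-29 ≤ -5); passes unchanged; output -29 dBFS.

-29 dBFS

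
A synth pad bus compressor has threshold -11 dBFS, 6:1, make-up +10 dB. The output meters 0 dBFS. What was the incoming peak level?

-5 dBFS

Before make-up, the level was 0 − 10 = -10 dBFS.
The compressed level sits -10 − (-11) = 1 dB over threshold.
Undo the ratio: input overshoot = 1 × 6 = 6 dB, giving input = -5 dBFS.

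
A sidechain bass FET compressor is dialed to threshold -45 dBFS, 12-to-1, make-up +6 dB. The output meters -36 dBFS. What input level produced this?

Before make-up, the level was -36 − 6 = -42 dBFS.
That's 3 dB above the -45 dBFS threshold.
Before 12:1 compression the overshoot was 3 × 12 = 36 dB, so input = -45 + 36 = -9 dBFS.

-9 dBFS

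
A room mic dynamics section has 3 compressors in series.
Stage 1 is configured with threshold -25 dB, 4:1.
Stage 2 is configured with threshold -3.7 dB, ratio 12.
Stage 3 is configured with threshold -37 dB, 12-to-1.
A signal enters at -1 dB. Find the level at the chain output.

-35.5 dB

Stage 1: 24 dB above -25 dB, reduced 4:1 to 6 dB above → -19 dB.
Stage 2: -19 dB is at or below the -3.7 dB threshold — no compression; output -19 dB.
Stage 3: overshoot 18 dB → 18/12 = 1.5 dB → -35.5 dB.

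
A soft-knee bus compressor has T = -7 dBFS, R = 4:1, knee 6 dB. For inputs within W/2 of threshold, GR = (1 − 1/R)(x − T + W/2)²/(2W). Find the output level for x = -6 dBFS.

-7 dBFS

x − T + W/2 = -6 − (-7) + 3 = 4.
GR = (1 − 1/4) × 4² / 12 = 0.75 × 16 / 12 = 1 dB.
Output = -6 − 1 = -7 dBFS.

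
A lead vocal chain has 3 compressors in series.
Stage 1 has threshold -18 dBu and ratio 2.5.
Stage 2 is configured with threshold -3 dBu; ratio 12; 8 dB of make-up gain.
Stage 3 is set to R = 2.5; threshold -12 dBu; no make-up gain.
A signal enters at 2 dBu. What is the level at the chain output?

-8 dBu

Stage 1: 2 dBu is 20 dB over -18 dBu; at 2.5:1 that becomes 8 dB over, giving -10 dBu.
Stage 2: -10 dBu ≤ -3 dBu, so stage 2 doesn't engage; make-up brings it to -2 dBu.
Stage 3: 10 dB above -12 dBu, reduced 2.5:1 to 4 dB above → -8 dBu.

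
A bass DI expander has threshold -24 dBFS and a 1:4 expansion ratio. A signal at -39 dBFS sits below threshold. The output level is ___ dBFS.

The input is 15 dB below the -24 dBFS threshold.
A 1:4 expander multiplies undershoot by 4: 15 × 4 = 60 dB below threshold.
Output = -24 − 60 = -84 dBFS.

-84 dBFS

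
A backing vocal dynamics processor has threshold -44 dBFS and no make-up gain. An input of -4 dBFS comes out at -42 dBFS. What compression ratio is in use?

20:1

Input overshoot = -4 − (-44) = 40 dB; output overshoot = -42 − (-44) = 2 dB.
Ratio = 40 / 2 = 20.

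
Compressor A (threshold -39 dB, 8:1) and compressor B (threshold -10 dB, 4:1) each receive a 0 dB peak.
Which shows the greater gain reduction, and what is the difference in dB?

A: 39 dB over, compressed to 4.875 dB over, so 34.125 dB of GR.
B: 10 dB over, compressed to 2.5 dB over, so 7.5 dB of GR.
A applies 26.625 dB more gain reduction.

A, by 26.625 dB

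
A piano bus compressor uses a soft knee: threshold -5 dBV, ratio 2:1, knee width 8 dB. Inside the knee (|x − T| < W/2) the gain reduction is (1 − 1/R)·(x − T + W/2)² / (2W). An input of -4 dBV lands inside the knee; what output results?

x − T + W/2 = -4 − (-5) + 4 = 5.
GR = (1 − 1/2) × 5² / 16 = 0.5 × 25 / 16 = 0.78125 dB.
Output = -4 − 0.78125 = -4.78125 dBV.

-4.78125 dBV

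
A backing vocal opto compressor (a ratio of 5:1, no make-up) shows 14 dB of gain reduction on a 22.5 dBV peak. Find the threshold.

5 dBV

Let T be the threshold. Output overshoot = (input overshoot)/R, so 8.5 − T = (22.5 − T)/5.
5·(8.5 − T) = 22.5 − T → 4·T = 42.5 − 22.5 = 20.
T = 20/4 = 5 dBV.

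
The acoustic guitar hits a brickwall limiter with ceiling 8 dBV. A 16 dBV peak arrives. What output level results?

8 dBV

The limiter clamps the peak to its 8 dBV ceiling.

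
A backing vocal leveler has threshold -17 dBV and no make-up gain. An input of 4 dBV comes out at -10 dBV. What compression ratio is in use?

Input overshoot = 4 − (-17) = 21 dB; output overshoot = -10 − (-17) = 7 dB.
Ratio = 21 / 7 = 3.

3:1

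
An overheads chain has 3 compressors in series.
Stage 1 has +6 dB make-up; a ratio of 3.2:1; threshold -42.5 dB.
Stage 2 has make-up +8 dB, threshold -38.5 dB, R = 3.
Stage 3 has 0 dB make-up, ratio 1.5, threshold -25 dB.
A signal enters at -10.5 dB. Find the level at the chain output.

Stage 1: -10.5 dB is 32 dB over -42.5 dB; at 3.2:1 that becomes 10 dB over, giving -32.5 dB; +6 dB make-up → -26.5 dB.
Stage 2: overshoot 12 dB → 12/3 = 4 dB → -34.5 dB; +8 dB make-up → -26.5 dB.
Stage 3: -26.5 dB is at or below the -25 dB threshold — no compression; output -26.5 dB.

-26.5 dB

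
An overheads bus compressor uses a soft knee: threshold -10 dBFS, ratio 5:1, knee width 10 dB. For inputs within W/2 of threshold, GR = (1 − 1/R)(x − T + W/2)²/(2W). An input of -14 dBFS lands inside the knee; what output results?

-14.04 dBFS

x − T + W/2 = -14 − (-10) + 5 = 1.
GR = (1 − 1/5) × 1² / 20 = 0.8 × 1 / 20 = 0.04 dB.
Output = -14 − 0.04 = -14.04 dBFS.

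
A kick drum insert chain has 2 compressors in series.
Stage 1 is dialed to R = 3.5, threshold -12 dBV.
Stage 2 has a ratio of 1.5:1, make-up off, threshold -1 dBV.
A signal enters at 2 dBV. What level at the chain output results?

Stage 1: overshoot 14 dB → 14/3.5 = 4 dB → -8 dBV.
Stage 2: -8 dBV ≤ -1 dBV, so stage 2 doesn't engage; output -8 dBV.

-8 dBV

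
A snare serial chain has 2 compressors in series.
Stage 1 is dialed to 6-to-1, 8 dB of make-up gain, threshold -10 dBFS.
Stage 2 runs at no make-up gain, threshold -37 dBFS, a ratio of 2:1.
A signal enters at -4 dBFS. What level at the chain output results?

Stage 1: overshoot 6 dB → 6/6 = 1 dB → -9 dBFS; +8 dB make-up → -1 dBFS.
Stage 2: -1 dBFS is 36 dB over -37 dBFS; at 2:1 that becomes 18 dB over, giving -19 dBFS.

-19 dBFS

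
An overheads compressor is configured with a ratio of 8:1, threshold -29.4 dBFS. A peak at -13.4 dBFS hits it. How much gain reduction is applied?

14 dB

-13.4 dBFS exceeds the threshold by 16 dB.
After 8:1 compression the overshoot becomes 16/8 = 2 dB.
So the signal is attenuated by 16 − 2 = 14 dB.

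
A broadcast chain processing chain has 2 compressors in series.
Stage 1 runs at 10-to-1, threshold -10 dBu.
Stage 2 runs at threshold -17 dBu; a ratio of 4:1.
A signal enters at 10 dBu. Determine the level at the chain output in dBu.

-14.75 dBu

Stage 1: overshoot 20 dB → 20/10 = 2 dB → -8 dBu.
Stage 2: overshoot 9 dB → 9/4 = 2.25 dB → -14.75 dBu.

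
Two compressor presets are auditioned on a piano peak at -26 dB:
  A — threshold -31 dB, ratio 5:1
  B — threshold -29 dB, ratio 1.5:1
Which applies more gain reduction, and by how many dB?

A: GR = 5 − 5/5 = 4 dB.
B: GR = 3 − 3/1.5 = 1 dB.
Difference: 3 dB in favour of A.

A, by 3 dB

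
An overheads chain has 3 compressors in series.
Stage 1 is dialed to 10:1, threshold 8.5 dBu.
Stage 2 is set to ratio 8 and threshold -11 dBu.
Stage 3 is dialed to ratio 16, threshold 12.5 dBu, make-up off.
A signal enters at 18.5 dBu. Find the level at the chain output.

Stage 1: 10 dB above 8.5 dBu, reduced 10:1 to 1 dB above → 9.5 dBu.
Stage 2: overshoot 20.5 dB → 20.5/8 = 2.5625 dB → -8.4375 dBu.
Stage 3: -8.4375 dBu is at or below the 12.5 dBu threshold — no compression; output -8.4375 dBu.

-8.4375 dBu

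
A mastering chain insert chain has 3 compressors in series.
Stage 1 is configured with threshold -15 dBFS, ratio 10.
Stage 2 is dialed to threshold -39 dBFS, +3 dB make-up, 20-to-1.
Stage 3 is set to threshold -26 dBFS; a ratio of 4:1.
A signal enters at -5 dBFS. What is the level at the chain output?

Stage 1: overshoot 10 dB → 10/10 = 1 dB → -14 dBFS.
Stage 2: -14 dBFS is 25 dB over -39 dBFS; at 20:1 that becomes 1.25 dB over, giving -37.75 dBFS; +3 dB make-up → -34.75 dBFS.
Stage 3: below threshold (-34.75 ≤ -26); passes unchanged; output -34.75 dBFS.

-34.75 dBFS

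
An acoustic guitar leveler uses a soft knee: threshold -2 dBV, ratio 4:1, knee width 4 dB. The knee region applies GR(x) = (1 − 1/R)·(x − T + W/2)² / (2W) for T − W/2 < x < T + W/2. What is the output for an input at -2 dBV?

x − T + W/2 = -2 − (-2) + 2 = 2.
GR = (1 − 1/4) × 2² / 8 = 0.75 × 4 / 8 = 0.375 dB.
Output = -2 − 0.375 = -2.375 dBV.

-2.375 dBV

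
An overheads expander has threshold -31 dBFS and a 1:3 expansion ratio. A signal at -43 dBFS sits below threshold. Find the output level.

-67 dBFS

Below threshold, a 1:3 expander applies gain = (3−1)×(T − x) of attenuation.
(3−1) × 12 = 24 dB, so output = -43 − 24 = -67 dBFS.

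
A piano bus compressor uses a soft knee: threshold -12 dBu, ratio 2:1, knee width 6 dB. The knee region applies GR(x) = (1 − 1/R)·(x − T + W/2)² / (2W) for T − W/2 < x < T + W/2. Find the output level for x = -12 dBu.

x − T + W/2 = -12 − (-12) + 3 = 3.
GR = (1 − 1/2) × 3² / 12 = 0.5 × 9 / 12 = 0.375 dB.
Output = -12 − 0.375 = -12.375 dBu.

-12.375 dBu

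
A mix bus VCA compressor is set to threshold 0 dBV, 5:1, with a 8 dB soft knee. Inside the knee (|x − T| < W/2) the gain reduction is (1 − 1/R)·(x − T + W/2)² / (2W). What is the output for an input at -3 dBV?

-3.05 dBV

x − T + W/2 = -3 − 0 + 4 = 1.
GR = (1 − 1/5) × 1² / 16 = 0.8 × 1 / 16 = 0.05 dB.
Output = -3 − 0.05 = -3.05 dBV.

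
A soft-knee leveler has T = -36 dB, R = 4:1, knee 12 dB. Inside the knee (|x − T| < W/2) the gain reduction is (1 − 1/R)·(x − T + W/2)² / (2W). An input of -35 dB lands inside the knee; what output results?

-36.53125 dB

x − T + W/2 = -35 − (-36) + 6 = 7.
GR = (1 − 1/4) × 7² / 24 = 0.75 × 49 / 24 = 1.53125 dB.
Output = -35 − 1.53125 = -36.53125 dB.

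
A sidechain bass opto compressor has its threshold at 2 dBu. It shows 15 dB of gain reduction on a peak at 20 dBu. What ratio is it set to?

Input overshoot = 20 − 2 = 18 dB.
Output overshoot = 18 − 15 = 3 dB.
Ratio = input overshoot / output overshoot = 18 / 3 = 6.

6:1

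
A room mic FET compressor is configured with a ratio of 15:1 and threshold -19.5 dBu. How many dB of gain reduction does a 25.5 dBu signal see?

42 dB

The signal is 45 dB above threshold.
After 15:1 compression the overshoot becomes 45/15 = 3 dB.
So the signal is attenuated by 45 − 3 = 42 dB.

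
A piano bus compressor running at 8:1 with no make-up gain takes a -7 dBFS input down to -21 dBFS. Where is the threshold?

Input is 16 dB above T (since output overshoot × R = input overshoot: (-21 − T)·8 = -7 − T gives T = -23 dBFS).
Check: -23 + (-7 − (-23))/8 = -23 + 2 = -21 dBFS. ✓

-23 dBFS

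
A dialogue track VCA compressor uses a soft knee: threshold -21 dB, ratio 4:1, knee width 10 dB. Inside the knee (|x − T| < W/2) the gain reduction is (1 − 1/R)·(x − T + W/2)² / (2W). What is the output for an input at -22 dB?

x − T + W/2 = -22 − (-21) + 5 = 4.
GR = (1 − 1/4) × 4² / 20 = 0.75 × 16 / 20 = 0.6 dB.
Output = -22 − 0.6 = -22.6 dB.

-22.6 dB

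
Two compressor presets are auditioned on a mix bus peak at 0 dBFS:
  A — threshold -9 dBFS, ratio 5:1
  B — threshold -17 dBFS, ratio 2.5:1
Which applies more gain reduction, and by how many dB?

B, by 3 dB

A: overshoot 9 dB → output overshoot 1.8 dB → GR 7.2 dB.
B: overshoot 17 dB → output overshoot 6.8 dB → GR 10.2 dB.
B applies 3 dB more gain reduction.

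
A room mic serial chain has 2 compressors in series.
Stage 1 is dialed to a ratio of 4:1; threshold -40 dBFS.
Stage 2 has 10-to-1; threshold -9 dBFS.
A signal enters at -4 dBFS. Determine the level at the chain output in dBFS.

Stage 1: -4 dBFS is 36 dB over -40 dBFS; at 4:1 that becomes 9 dB over, giving -31 dBFS.
Stage 2: -31 dBFS is at or below the -9 dBFS threshold — no compression; output -31 dBFS.

-31 dBFS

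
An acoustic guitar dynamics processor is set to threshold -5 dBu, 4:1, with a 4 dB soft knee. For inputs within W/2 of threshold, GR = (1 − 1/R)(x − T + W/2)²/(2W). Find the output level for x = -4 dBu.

x − T + W/2 = -4 − (-5) + 2 = 3.
GR = (1 − 1/4) × 3² / 8 = 0.75 × 9 / 8 = 0.84375 dB.
Output = -4 − 0.84375 = -4.84375 dBu.

-4.84375 dBu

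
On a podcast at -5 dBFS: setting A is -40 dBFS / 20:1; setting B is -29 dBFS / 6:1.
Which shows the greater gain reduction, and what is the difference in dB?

A: overshoot 35 dB → output overshoot 1.75 dB → GR 33.25 dB.
B: overshoot 24 dB → output overshoot 4 dB → GR 20 dB.
A reduces 13.25 dB more.

A, by 13.25 dB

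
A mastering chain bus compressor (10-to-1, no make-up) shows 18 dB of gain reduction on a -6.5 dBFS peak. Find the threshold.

-26.5 dBFS

Input is 20 dB above T (since output overshoot × R = input overshoot: (-24.5 − T)·10 = -6.5 − T gives T = -26.5 dBFS).
Check: -26.5 + (-6.5 − (-26.5))/10 = -26.5 + 2 = -24.5 dBFS. ✓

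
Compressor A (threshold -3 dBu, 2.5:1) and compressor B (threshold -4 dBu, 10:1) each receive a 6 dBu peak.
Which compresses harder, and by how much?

B, by 3.6 dB

A: 9 dB over, compressed to 3.6 dB over, so 5.4 dB of GR.
B: 10 dB over, compressed to 1 dB over, so 9 dB of GR.
B applies 3.6 dB more gain reduction.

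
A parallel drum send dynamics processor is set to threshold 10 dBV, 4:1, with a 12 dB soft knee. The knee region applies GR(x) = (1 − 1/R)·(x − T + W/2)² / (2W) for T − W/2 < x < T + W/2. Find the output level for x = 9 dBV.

8.21875 dBV

x − T + W/2 = 9 − 10 + 6 = 5.
GR = (1 − 1/4) × 5² / 24 = 0.75 × 25 / 24 = 0.78125 dB.
Output = 9 − 0.78125 = 8.21875 dBV.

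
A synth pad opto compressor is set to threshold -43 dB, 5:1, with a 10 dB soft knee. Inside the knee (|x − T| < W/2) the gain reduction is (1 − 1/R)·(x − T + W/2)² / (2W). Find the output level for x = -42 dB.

-43.44 dB

x − T + W/2 = -42 − (-43) + 5 = 6.
GR = (1 − 1/5) × 6² / 20 = 0.8 × 36 / 20 = 1.44 dB.
Output = -42 − 1.44 = -43.44 dB.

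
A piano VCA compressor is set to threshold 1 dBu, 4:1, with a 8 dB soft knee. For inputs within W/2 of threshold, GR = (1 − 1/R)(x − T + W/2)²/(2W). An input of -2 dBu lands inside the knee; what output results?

x − T + W/2 = -2 − 1 + 4 = 1.
GR = (1 − 1/4) × 1² / 16 = 0.75 × 1 / 16 = 0.046875 dB.
Output = -2 − 0.046875 = -2.046875 dBu.

-2.046875 dBu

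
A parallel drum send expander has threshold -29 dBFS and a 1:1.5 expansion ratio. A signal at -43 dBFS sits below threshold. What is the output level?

-50 dBFS

Undershoot = (-29) − (-43) = 14 dB.
At 1:1.5, that expands to 21 dB under threshold.
Output = -29 − 21 = -50 dBFS.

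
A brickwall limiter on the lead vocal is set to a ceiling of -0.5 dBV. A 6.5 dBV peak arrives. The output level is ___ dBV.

The limiter clamps the peak to its -0.5 dBV ceiling.

-0.5 dBV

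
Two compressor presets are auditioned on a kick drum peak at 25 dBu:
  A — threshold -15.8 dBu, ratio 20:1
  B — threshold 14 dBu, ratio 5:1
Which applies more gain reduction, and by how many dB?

A, by 29.96 dB

A: overshoot 40.8 dB → output overshoot 2.04 dB → GR 38.76 dB.
B: overshoot 11 dB → output overshoot 2.2 dB → GR 8.8 dB.
A applies 29.96 dB more gain reduction.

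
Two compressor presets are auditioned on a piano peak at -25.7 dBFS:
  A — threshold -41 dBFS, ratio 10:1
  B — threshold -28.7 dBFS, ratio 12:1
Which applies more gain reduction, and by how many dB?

A, by 11.02 dB

A: GR = 15.3 − 15.3/10 = 13.77 dB.
B: GR = 3 − 3/12 = 2.75 dB.
Difference: 11.02 dB in favour of A.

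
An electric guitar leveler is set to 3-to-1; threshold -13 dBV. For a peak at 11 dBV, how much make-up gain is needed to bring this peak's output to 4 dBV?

Overshoot 24 dB → 24/3 = 8 dB after compression, so the compressed level is -13 + 8 = -5 dBV.
Make-up = target − compressed = 4 − (-5) = 9 dB.

9 dB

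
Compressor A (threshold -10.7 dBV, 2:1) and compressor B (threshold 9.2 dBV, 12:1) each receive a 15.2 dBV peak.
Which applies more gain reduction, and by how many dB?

A, by 7.45 dB

A: GR = 25.9 − 25.9/2 = 12.95 dB.
B: GR = 6 − 6/12 = 5.5 dB.
A reduces 7.45 dB more.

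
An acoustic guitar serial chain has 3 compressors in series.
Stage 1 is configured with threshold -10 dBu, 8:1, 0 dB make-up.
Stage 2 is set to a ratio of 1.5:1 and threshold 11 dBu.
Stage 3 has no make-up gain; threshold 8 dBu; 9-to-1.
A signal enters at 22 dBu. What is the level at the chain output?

Stage 1: overshoot 32 dB → 32/8 = 4 dB → -6 dBu.
Stage 2: -6 dBu ≤ 11 dBu, so stage 2 doesn't engage; output -6 dBu.
Stage 3: below threshold (-6 ≤ 8); passes unchanged; output -6 dBu.

-6 dBu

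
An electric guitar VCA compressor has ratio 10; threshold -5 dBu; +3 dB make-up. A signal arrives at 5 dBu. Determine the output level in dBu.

5 dBu sits 10 dB over threshold.
The 10 dB excess becomes 1 dB after 10:1 reduction.
That puts the output at -4 dBu; make-up adds 3 dB, giving -1 dBu.

-1 dBu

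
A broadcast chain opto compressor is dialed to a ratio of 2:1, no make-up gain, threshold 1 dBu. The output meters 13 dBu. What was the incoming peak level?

25 dBu

The compressed level sits 13 − 1 = 12 dB over threshold.
Undo the ratio: input overshoot = 12 × 2 = 24 dB, giving input = 25 dBu.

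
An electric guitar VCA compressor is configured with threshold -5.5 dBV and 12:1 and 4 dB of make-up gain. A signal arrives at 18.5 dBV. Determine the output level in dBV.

0.5 dBV

18.5 dBV sits 24 dB over threshold.
12:1 compression reduces that to 24/12 = 2 dB over.
Output = -5.5 + 2 = -3.5 dBV; make-up adds 4 dB, giving 0.5 dBV.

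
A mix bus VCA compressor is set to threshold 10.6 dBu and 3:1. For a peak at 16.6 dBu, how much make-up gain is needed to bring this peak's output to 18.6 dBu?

6 dB

Without make-up, output = threshold + overshoot/3 = 10.6 + 2 = 12.6 dBu.
Gap to target: 6 dB.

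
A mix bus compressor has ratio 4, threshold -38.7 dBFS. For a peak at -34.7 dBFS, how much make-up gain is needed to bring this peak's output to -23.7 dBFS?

The peak compresses to -38.7 + 4/4 = -37.7 dBFS.
To reach -23.7 dBFS requires -23.7 − (-37.7) = 14 dB of make-up.

14 dB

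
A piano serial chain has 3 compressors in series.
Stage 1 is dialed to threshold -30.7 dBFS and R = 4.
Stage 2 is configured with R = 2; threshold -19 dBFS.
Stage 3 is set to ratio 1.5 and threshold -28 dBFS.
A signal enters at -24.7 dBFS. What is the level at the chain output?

-29.2 dBFS

Stage 1: overshoot 6 dB → 6/4 = 1.5 dB → -29.2 dBFS.
Stage 2: below threshold (-29.2 ≤ -19); passes unchanged; output -29.2 dBFS.
Stage 3: below threshold (-29.2 ≤ -28); passes unchanged; output -29.2 dBFS.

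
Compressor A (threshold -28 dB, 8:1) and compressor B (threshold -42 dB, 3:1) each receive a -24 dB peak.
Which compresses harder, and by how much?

A: overshoot 4 dB → output overshoot 0.5 dB → GR 3.5 dB.
B: overshoot 18 dB → output overshoot 6 dB → GR 12 dB.
Difference: 8.5 dB in favour of B.

B, by 8.5 dB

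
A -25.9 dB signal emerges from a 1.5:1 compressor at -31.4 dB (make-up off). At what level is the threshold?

-42.4 dB

Let T be the threshold. Output overshoot = (input overshoot)/R, so -31.4 − T = (-25.9 − T)/1.5.
1.5·(-31.4 − T) = -25.9 − T → 0.5·T = -47.1 − (-25.9) = -21.2.
T = -21.2/0.5 = -42.4 dB.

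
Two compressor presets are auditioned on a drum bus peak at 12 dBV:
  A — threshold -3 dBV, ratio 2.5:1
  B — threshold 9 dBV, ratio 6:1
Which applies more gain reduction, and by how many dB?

A: GR = 15 − 15/2.5 = 9 dB.
B: GR = 3 − 3/6 = 2.5 dB.
A applies 6.5 dB more gain reduction.

A, by 6.5 dB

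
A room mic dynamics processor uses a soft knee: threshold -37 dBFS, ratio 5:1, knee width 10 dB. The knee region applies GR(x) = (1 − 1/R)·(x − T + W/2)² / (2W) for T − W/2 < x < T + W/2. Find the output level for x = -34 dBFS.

x − T + W/2 = -34 − (-37) + 5 = 8.
GR = (1 − 1/5) × 8² / 20 = 0.8 × 64 / 20 = 2.56 dB.
Output = -34 − 2.56 = -36.56 dBFS.

-36.56 dBFS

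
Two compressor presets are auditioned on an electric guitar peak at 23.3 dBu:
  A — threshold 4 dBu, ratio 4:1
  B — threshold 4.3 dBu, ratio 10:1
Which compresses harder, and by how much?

A: GR = 19.3 − 19.3/4 = 14.475 dB.
B: GR = 19 − 19/10 = 17.1 dB.
Difference: 2.625 dB in favour of B.

B, by 2.625 dB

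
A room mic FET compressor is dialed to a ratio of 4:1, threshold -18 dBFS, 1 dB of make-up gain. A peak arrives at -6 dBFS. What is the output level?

-14 dBFS

-6 dBFS sits 12 dB over threshold.
The 12 dB excess becomes 3 dB after 4:1 reduction.
So the level is -18 + 3 = -15 dBFS; make-up adds 1 dB, giving -14 dBFS.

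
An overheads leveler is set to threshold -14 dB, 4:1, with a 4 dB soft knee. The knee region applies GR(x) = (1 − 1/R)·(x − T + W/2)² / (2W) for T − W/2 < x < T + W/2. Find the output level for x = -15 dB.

-15.09375 dB

x − T + W/2 = -15 − (-14) + 2 = 1.
GR = (1 − 1/4) × 1² / 8 = 0.75 × 1 / 8 = 0.09375 dB.
Output = -15 − 0.09375 = -15.09375 dB.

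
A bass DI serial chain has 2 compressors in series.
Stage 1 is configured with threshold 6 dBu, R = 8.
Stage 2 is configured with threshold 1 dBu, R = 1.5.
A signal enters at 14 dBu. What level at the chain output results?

5 dBu

Stage 1: overshoot 8 dB → 8/8 = 1 dB → 7 dBu.
Stage 2: overshoot 6 dB → 6/1.5 = 4 dB → 5 dBu.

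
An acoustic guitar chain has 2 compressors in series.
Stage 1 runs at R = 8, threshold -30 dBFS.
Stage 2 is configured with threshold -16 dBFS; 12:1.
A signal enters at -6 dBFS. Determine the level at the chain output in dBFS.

Stage 1: overshoot 24 dB → 24/8 = 3 dB → -27 dBFS.
Stage 2: -27 dBFS ≤ -16 dBFS, so stage 2 doesn't engage; output -27 dBFS.

-27 dBFS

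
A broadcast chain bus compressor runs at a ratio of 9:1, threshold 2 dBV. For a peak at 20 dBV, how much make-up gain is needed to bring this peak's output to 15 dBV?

Without make-up, output = threshold + overshoot/9 = 2 + 2 = 4 dBV.
Gap to target: 11 dB.

11 dB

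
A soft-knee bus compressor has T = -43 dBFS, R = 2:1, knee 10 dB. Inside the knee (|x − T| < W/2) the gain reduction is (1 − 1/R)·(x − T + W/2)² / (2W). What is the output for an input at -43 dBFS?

-43.625 dBFS

x − T + W/2 = -43 − (-43) + 5 = 5.
GR = (1 − 1/2) × 5² / 20 = 0.5 × 25 / 20 = 0.625 dB.
Output = -43 − 0.625 = -43.625 dBFS.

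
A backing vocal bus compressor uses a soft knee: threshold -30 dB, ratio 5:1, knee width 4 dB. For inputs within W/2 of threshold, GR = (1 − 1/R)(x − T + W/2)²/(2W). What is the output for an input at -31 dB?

x − T + W/2 = -31 − (-30) + 2 = 1.
GR = (1 − 1/5) × 1² / 8 = 0.8 × 1 / 8 = 0.1 dB.
Output = -31 − 0.1 = -31.1 dB.

-31.1 dB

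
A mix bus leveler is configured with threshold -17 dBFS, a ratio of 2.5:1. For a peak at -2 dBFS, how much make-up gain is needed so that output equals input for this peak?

Overshoot 15 dB → 15/2.5 = 6 dB after compression, so the compressed level is -17 + 6 = -11 dBFS.
Make-up = target − compressed = -2 − (-11) = 9 dB.

9 dB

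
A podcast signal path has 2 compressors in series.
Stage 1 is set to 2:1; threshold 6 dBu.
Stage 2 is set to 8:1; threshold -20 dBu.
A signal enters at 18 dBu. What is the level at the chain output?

-16 dBu

Stage 1: 18 dBu is 12 dB over 6 dBu; at 2:1 that becomes 6 dB over, giving 12 dBu.
Stage 2: 32 dB above -20 dBu, reduced 8:1 to 4 dB above → -16 dBu.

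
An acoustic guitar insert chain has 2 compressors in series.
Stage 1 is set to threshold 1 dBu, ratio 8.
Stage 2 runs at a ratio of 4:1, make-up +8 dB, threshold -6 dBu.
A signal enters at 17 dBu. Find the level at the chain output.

4.25 dBu

Stage 1: overshoot 16 dB → 16/8 = 2 dB → 3 dBu.
Stage 2: 9 dB above -6 dBu, reduced 4:1 to 2.25 dB above → -3.75 dBu; +8 dB make-up → 4.25 dBu.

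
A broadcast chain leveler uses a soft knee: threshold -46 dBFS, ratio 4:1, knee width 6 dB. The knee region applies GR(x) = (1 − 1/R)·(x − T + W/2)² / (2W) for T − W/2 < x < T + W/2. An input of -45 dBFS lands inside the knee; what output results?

x − T + W/2 = -45 − (-46) + 3 = 4.
GR = (1 − 1/4) × 4² / 12 = 0.75 × 16 / 12 = 1 dB.
Output = -45 − 1 = -46 dBFS.

-46 dBFS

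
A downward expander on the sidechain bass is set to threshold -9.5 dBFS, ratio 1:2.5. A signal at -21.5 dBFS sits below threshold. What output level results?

Below threshold, a 1:2.5 expander applies gain = (2.5−1)×(T − x) of attenuation.
(2.5−1) × 12 = 18 dB, so output = -21.5 − 18 = -39.5 dBFS.

-39.5 dBFS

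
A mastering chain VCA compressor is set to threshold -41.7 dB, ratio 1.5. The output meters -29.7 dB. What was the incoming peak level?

-23.7 dB

Post-compression overshoot = -29.7 − (-41.7) = 12 dB.
Input overshoot = R × output overshoot = 18 dB → input = -41.7 + 18 = -23.7 dB.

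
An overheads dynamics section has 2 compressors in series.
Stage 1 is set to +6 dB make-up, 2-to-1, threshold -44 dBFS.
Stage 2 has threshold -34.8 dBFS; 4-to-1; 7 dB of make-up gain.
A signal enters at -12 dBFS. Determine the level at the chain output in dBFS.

-24.6 dBFS

Stage 1: -12 dBFS is 32 dB over -44 dBFS; at 2:1 that becomes 16 dB over, giving -28 dBFS; +6 dB make-up → -22 dBFS.
Stage 2: overshoot 12.8 dB → 12.8/4 = 3.2 dB → -31.6 dBFS; +7 dB make-up → -24.6 dBFS.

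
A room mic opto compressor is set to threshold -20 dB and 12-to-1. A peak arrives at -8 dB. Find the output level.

The input is 12 dB above the -20 dB threshold.
The 12 dB excess becomes 1 dB after 12:1 reduction.
Output = -20 + 1 = -19 dB.

-19 dB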